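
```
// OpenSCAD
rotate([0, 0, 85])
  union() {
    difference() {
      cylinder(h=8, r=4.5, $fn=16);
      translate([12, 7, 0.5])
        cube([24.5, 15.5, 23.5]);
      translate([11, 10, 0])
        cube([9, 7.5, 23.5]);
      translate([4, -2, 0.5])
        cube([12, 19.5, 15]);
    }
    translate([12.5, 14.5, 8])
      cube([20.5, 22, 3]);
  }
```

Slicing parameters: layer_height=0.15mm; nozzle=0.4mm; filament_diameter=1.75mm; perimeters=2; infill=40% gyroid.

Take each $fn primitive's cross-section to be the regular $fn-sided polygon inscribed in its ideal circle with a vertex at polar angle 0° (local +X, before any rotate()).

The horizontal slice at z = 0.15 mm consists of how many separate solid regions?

1

At z = 0.15 mm: the cylinder: section is a regular 16-gon, circumradius r=4.5; the cube at (12, 7) does not reach this height (z outside [0.5, 24]); the 9×7.5 cube at (11, 10) contributes its full rectangle; the cube at (4, -2) is not intersected at this z (z outside [0.5, 15.5]); Taking the first minus the rest: starting from the r=4.5 cylinder, the 9×7.5 cube at (11, 10) misses the remaining region (no effect) — 1 connected region; the cube at (12.5, 14.5) does not reach this height (z outside [8, 11]); Combining (union): only that combined region is present, so the union is just that shape — 1 connected region; (whole slice rotated 85° about Z — lengths, areas and connectivity unchanged). The result has 1 disconnected region.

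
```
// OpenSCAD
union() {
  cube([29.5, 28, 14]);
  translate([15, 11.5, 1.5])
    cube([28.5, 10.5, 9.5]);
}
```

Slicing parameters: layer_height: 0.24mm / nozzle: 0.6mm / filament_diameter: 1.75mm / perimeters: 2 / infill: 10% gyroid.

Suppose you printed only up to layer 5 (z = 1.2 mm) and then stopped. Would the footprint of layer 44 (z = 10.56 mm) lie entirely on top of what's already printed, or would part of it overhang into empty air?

part overhangs

Compare the two slices. At z = 1.2: the cube (footprint 29.5×28) is included at this height (area 826.00 mm²); the cube at (15, 11.5) is absent (z outside [1.5, 11]); Combining (union): only the 29.5×28 cube is present, so the union is just that shape — area = 826.00 mm². At z = 10.56: the cube is present — its section is the full 29.5×28 rectangle (area 826.00 mm²); the cube at (15, 11.5) is present — its section is the full 28.5×10.5 rectangle (area 299.25 mm²); Combining (union): the regions partially overlap — summed areas 1125.25 mm² minus the doubly-counted overlap 152.25 mm² gives 973.00 mm² — area = 973.00 mm². Checking containment: at z = 10.56 the cross-section extends beyond the z = 1.2 cross-section by about 147.00 mm².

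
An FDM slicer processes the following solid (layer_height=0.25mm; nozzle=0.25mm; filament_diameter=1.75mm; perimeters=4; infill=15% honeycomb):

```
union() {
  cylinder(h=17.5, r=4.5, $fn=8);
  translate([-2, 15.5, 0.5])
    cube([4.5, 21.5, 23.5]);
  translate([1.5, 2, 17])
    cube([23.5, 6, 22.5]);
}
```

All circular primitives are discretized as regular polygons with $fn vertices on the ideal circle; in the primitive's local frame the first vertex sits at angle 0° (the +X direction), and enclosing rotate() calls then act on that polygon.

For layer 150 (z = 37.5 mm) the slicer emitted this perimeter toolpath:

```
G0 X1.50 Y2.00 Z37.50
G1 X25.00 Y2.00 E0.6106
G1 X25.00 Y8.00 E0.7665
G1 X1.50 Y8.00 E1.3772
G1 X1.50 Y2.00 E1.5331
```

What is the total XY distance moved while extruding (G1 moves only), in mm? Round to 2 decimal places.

Sum the Euclidean lengths of each G1 segment: total = 59.00 mm.

59.00 mm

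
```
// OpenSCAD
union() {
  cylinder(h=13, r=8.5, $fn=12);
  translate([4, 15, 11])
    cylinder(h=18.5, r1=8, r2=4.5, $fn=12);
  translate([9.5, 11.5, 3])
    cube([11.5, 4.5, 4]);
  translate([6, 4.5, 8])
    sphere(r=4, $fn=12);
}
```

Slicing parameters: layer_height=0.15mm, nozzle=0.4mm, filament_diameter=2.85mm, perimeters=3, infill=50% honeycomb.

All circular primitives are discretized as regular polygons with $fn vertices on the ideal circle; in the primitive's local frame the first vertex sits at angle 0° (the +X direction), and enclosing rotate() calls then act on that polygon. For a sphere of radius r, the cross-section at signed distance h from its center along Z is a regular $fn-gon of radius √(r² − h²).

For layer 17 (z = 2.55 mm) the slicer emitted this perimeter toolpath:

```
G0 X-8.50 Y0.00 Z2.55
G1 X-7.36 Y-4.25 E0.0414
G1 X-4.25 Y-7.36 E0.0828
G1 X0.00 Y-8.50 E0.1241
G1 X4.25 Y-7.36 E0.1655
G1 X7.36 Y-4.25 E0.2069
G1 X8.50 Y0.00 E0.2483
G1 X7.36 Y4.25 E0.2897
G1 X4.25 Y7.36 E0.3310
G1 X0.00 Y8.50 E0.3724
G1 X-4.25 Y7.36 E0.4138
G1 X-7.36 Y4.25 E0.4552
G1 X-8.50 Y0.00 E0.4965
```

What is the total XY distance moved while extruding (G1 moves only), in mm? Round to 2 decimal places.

Sum the Euclidean lengths of each G1 segment: total = 52.79 mm.

52.79 mm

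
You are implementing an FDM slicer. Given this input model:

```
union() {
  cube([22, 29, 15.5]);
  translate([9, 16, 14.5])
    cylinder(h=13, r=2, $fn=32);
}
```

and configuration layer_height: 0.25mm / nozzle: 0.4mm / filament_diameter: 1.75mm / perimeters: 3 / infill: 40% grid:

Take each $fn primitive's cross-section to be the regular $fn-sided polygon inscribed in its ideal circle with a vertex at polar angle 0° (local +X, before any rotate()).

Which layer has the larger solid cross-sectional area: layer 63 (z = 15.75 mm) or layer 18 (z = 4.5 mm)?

Layer 63 (z = 15.75): the cube does not reach this height (z outside [0, 15.5]); the r=2 cylinder at (9, 16) gives a regular 32-gon of circumradius 2 (constant along its height) (area = (32/2)·2.000²·sin(360°/32) = 12.49 mm²); Combining (union): only the r=2 cylinder at (9, 16) is present, so the union is just that shape — area = 12.49 mm². So its area = 12.49 mm². Layer 18 (z = 4.5): the 22×29 cube contributes its full rectangle (area 638.00 mm²); the cylinder at (9, 16) does not reach this height (z outside [14.5, 27.5]); Taking the union: only the 22×29 cube is present, so the union is just that shape — area = 638.00 mm². So its area = 638.00 mm². Layer 18 is larger (638.00 vs 12.49 mm²).

layer 18 (z = 4.5 mm)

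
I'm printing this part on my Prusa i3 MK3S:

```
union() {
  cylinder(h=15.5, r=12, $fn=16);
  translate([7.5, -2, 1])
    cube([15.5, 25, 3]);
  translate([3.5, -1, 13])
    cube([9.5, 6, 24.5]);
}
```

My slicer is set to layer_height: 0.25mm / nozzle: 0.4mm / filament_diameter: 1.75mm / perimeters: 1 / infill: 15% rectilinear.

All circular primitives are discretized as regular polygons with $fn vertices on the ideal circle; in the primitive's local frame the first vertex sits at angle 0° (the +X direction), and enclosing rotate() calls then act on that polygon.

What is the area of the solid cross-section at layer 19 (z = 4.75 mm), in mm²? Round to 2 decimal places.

At z = 4.75 mm: the r=12 cylinder gives a regular 16-gon of circumradius 12 (constant along its height) (area = (16/2)·12.000²·sin(360°/16) = 440.85 mm²); the cube at (7.5, -2) is not intersected at this z (z outside [1, 4]); the cube at (3.5, -1) does not reach this height (z outside [13, 37.5]); Taking the union: only the r=12 cylinder is present, so the union is just that shape — area = 440.85 mm². Overall, the cross-section is a single solid region. Net area = 440.85 mm².

440.85 mm²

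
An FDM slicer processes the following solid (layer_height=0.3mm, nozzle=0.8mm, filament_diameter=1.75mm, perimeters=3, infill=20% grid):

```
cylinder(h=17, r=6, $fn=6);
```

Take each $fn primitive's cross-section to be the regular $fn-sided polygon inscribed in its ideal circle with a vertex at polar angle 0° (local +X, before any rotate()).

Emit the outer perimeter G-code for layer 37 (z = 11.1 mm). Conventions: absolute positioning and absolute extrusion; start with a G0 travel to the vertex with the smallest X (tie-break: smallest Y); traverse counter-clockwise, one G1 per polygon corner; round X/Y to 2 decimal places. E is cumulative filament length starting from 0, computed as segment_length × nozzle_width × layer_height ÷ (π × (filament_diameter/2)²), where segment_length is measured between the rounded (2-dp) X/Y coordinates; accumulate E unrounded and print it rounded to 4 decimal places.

At z = 11.1 mm: the r=6 cylinder gives a regular 6-gon of circumradius 6 (constant along its height). The outline is a single polygon with 6 vertices. Extrusion per mm of travel: 0.8 × 0.3 / (π × 0.875²) = 0.099780. Accumulating E over each segment gives final E = 3.5934.

G0 X-6.00 Y0.00 Z11.10
G1 X-3.00 Y-5.20 E0.5990
G1 X3.00 Y-5.20 E1.1977
G1 X6.00 Y0.00 E1.7967
G1 X3.00 Y5.20 E2.3957
G1 X-3.00 Y5.20 E2.9944
G1 X-6.00 Y0.00 E3.5934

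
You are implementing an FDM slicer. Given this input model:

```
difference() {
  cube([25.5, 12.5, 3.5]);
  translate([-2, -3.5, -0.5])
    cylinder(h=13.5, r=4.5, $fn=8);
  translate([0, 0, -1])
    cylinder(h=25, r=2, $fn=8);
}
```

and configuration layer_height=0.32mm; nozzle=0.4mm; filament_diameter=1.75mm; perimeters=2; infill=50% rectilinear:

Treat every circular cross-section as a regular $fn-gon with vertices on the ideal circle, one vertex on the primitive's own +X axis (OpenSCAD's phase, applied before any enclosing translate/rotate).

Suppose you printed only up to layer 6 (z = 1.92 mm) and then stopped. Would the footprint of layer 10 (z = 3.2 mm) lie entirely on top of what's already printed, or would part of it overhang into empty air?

entirely on top

Compare the two slices. At z = 1.92: the 25.5×12.5 cube contributes its full rectangle (area 318.75 mm²); the r=4.5 cylinder at (-2, -3.5) gives a regular 8-gon of circumradius 4.5 (constant along its height) (area = (8/2)·4.500²·sin(360°/8) = 57.28 mm²); the r=2 cylinder contributes a regular 8-gon of circumradius 2 (area = (8/2)·2.000²·sin(360°/8) = 11.31 mm²); After the difference (first − rest): starting from the 25.5×12.5 cube (318.75 mm²), the r=4.5 cylinder at (-2, -3.5) partially overlaps it — only the 0.04 mm² overlap (of its 57.28 mm²) is removed, clipping the outline; the r=2 cylinder partially overlaps it — only the 2.79 mm² overlap (of its 11.31 mm²) is removed, clipping the outline — area = 315.92 mm². At z = 3.2: the cube (footprint 25.5×12.5) is included at this height (area 318.75 mm²); the r=4.5 cylinder at (-2, -3.5) contributes a regular 8-gon of circumradius 4.5 (area = (8/2)·4.500²·sin(360°/8) = 57.28 mm²); the cylinder: section is a regular 8-gon, circumradius r=2 (area = (8/2)·2.000²·sin(360°/8) = 11.31 mm²); After the difference (first − rest): starting from the 25.5×12.5 cube (318.75 mm²), the r=4.5 cylinder at (-2, -3.5) partially overlaps it — only the 0.04 mm² overlap (of its 57.28 mm²) is removed, clipping the outline; the r=2 cylinder partially overlaps it — only the 2.79 mm² overlap (of its 11.31 mm²) is removed, clipping the outline — area = 315.92 mm². Checking containment: the cross-section at z = 3.2 is a subset of the cross-section at z = 1.92.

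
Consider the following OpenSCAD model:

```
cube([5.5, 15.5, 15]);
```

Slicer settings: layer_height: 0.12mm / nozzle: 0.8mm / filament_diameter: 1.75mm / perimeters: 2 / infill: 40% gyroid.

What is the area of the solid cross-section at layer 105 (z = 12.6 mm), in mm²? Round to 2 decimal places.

85.25 mm²

At z = 12.6 mm: the 5.5×15.5 cube contributes its full rectangle (area 85.25 mm²). Overall, the cross-section is a single solid region. Net area = 85.25 mm².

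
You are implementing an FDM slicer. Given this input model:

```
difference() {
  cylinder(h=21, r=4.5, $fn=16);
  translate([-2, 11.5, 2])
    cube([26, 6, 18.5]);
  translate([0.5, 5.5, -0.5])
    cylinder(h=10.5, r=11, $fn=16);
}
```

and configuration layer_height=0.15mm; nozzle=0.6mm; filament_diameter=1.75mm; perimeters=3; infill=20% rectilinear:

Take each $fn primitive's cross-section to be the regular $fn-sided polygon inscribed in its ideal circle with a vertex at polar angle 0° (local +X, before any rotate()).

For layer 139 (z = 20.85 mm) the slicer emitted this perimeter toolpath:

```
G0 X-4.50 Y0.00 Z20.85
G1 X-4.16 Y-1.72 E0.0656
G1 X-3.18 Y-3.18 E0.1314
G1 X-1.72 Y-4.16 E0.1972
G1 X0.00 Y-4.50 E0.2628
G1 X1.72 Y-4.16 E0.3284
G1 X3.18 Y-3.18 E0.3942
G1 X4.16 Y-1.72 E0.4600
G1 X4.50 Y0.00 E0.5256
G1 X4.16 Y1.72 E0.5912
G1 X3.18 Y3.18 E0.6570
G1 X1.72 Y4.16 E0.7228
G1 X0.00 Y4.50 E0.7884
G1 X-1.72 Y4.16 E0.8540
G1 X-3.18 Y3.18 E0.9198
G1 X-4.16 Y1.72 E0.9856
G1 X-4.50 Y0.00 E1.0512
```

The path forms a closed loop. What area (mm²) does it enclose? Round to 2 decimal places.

Apply the shoelace formula to the sequence of (X, Y) vertices; enclosed area = 62.00 mm².

62.00 mm²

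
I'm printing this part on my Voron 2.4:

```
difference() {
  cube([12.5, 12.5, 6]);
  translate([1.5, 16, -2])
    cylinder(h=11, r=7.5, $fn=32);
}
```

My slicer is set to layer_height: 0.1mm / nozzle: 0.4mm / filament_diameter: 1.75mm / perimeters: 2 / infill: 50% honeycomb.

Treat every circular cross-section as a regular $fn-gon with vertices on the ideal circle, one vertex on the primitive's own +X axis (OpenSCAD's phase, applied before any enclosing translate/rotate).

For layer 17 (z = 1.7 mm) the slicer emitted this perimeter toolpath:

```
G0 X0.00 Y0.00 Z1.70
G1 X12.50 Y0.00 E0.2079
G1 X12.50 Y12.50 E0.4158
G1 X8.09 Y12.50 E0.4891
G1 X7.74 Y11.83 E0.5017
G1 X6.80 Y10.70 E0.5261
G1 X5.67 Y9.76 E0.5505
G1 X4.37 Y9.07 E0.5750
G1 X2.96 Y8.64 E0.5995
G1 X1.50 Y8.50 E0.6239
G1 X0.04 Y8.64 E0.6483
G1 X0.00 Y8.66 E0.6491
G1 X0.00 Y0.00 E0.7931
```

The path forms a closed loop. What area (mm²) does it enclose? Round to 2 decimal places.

131.63 mm²

Apply the shoelace formula to the sequence of (X, Y) vertices; enclosed area = 131.63 mm².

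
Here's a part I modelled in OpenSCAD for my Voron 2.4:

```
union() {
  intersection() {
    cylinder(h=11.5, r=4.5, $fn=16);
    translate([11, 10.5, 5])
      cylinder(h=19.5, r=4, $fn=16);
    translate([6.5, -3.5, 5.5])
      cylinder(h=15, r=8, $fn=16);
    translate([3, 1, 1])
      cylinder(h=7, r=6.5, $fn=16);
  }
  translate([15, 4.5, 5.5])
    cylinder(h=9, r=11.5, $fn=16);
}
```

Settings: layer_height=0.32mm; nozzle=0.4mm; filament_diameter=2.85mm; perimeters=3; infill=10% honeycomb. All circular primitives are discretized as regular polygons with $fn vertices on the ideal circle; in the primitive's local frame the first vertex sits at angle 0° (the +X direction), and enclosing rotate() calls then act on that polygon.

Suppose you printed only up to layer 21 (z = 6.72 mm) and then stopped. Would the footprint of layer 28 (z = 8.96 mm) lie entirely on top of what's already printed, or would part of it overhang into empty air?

Compare the two slices. At z = 6.72: the r=4.5 cylinder gives a regular 16-gon of circumradius 4.5 (constant along its height) (area = (16/2)·4.500²·sin(360°/16) = 61.99 mm²); the r=4 cylinder at (11, 10.5) contributes a regular 16-gon of circumradius 4 (area = (16/2)·4.000²·sin(360°/16) = 48.98 mm²); the cylinder at (6.5, -3.5): section is a regular 16-gon, circumradius r=8 (area = (16/2)·8.000²·sin(360°/16) = 195.93 mm²); the cylinder at (3, 1): section is a regular 16-gon, circumradius r=6.5 (area = (16/2)·6.500²·sin(360°/16) = 129.35 mm²); After intersecting: the r=4 cylinder at (11, 10.5) does not overlap the r=4.5 cylinder (empty); the r=8 cylinder at (6.5, -3.5) does not overlap the running intersection (empty); the r=6.5 cylinder at (3, 1) does not overlap the running intersection (empty) — nothing remains; the r=11.5 cylinder at (15, 4.5) contributes a regular 16-gon of circumradius 11.5 (area = (16/2)·11.500²·sin(360°/16) = 404.88 mm²); Combining (union): only the r=11.5 cylinder at (15, 4.5) is present, so the union is just that shape — area = 404.88 mm². At z = 8.96: the cylinder: section is a regular 16-gon, circumradius r=4.5 (area = (16/2)·4.500²·sin(360°/16) = 61.99 mm²); the r=4 cylinder at (11, 10.5) gives a regular 16-gon of circumradius 4 (constant along its height) (area = (16/2)·4.000²·sin(360°/16) = 48.98 mm²); the cylinder at (6.5, -3.5): section is a regular 16-gon, circumradius r=8 (area = (16/2)·8.000²·sin(360°/16) = 195.93 mm²); the cylinder at (3, 1) is absent (z outside [1, 8]); After intersecting: at least one operand is absent at this height, so nothing remains; the r=11.5 cylinder at (15, 4.5) contributes a regular 16-gon of circumradius 11.5 (area = (16/2)·11.500²·sin(360°/16) = 404.88 mm²); Taking the union: only the r=11.5 cylinder at (15, 4.5) is present, so the union is just that shape — area = 404.88 mm². Checking containment: the cross-section at z = 8.96 is a subset of the cross-section at z = 6.72.

entirely on top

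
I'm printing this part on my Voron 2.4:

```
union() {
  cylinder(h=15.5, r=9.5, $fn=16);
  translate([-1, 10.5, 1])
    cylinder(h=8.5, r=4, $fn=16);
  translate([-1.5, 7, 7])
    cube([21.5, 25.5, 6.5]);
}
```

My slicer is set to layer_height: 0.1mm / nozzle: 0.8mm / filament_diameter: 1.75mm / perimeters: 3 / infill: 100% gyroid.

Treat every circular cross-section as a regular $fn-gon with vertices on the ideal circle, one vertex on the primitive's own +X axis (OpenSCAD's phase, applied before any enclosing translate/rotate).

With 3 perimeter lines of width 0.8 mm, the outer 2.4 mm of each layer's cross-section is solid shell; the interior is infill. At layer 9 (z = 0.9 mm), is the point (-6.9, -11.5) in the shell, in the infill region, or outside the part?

At z = 0.9 mm: the cylinder: section is a regular 16-gon, circumradius r=9.5; the cylinder at (-1, 10.5) is not intersected at this z (z outside [1, 9.5]); the cube at (-1.5, 7) does not reach this height (z outside [7, 13.5]); Combining (union): only the r=9.5 cylinder is present, so the union is just that shape — 1 connected region. Overall, the cross-section is a single solid region. The nearest boundary edge runs (-6.72, -6.72)→(-3.64, -8.78); distance from the point to it = 4.08 mm. The point is not inside any of the regions above, so it lies outside the cross-section (4.08 mm from the nearest boundary).

outside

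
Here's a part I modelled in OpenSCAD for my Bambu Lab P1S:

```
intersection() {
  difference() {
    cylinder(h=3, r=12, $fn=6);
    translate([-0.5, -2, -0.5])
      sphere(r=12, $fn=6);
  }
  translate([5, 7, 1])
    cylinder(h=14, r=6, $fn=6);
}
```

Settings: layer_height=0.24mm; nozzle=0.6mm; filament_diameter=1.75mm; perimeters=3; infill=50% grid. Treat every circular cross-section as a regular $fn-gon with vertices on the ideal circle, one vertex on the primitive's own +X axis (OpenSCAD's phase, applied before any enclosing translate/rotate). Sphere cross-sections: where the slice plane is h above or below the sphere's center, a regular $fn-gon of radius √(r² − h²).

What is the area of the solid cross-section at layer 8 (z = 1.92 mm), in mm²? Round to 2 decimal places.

22.80 mm²

At z = 1.92 mm: the cylinder: section is a regular 6-gon, circumradius r=12 (area = (6/2)·12.000²·sin(360°/6) = 374.12 mm²); the r=12 sphere at (-0.5, -2) slices to a regular 6-gon of circumradius 11.753 (√(r²−h²) with h=2.42 from center) (area = (6/2)·11.753²·sin(360°/6) = 358.91 mm²); Taking the first minus the rest: starting from the r=12 cylinder (374.12 mm²), the r=12 sphere at (-0.5, -2) partially overlaps it — only the 319.89 mm² overlap (of its 358.91 mm²) is removed, clipping the outline — area = 54.23 mm²; the r=6 cylinder at (5, 7) gives a regular 6-gon of circumradius 6 (constant along its height) (area = (6/2)·6.000²·sin(360°/6) = 93.53 mm²); After intersecting: the r=6 cylinder at (5, 7) partially overlaps that combined region; clipping to the common part keeps 22.80 mm² — area = 22.80 mm². Overall, the cross-section is a single solid region. Net area = 22.80 mm².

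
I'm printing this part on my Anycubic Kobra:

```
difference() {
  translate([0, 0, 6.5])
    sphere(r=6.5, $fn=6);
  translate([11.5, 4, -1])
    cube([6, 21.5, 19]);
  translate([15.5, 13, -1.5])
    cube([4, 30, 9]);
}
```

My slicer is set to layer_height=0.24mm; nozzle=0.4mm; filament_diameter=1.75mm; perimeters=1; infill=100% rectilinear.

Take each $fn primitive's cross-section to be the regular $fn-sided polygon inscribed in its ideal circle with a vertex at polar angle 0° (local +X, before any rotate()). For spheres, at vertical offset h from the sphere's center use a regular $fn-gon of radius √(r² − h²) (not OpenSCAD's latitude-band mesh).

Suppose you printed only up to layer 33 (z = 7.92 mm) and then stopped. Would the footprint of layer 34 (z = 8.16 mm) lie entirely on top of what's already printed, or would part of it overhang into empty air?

entirely on top

Compare the two slices. At z = 7.92: the r=6.5 sphere contributes a regular 6-gon of circumradius √(6.5²−1.42²) = 6.343 (area = (6/2)·6.343²·sin(360°/6) = 104.53 mm²); the cube at (11.5, 4) (footprint 6×21.5) is included at this height (area 129.00 mm²); the cube at (15.5, 13) does not reach this height (z outside [-1.5, 7.5]); After the difference (first − rest): starting from the r=6.5 sphere (104.53 mm²), the 6×21.5 cube at (11.5, 4) misses the remaining region (no effect) — area = 104.53 mm². At z = 8.16: the r=6.5 sphere contributes a regular 6-gon of circumradius √(6.5²−1.66²) = 6.284 (area = (6/2)·6.284²·sin(360°/6) = 102.61 mm²); the cube at (11.5, 4) is present — its section is the full 6×21.5 rectangle (area 129.00 mm²); the cube at (15.5, 13) is absent (z outside [-1.5, 7.5]); Subtracting the remaining from the first: starting from the r=6.5 sphere (102.61 mm²), the 6×21.5 cube at (11.5, 4) misses the remaining region (no effect) — area = 102.61 mm². Checking containment: the cross-section at z = 8.16 is a subset of the cross-section at z = 7.92.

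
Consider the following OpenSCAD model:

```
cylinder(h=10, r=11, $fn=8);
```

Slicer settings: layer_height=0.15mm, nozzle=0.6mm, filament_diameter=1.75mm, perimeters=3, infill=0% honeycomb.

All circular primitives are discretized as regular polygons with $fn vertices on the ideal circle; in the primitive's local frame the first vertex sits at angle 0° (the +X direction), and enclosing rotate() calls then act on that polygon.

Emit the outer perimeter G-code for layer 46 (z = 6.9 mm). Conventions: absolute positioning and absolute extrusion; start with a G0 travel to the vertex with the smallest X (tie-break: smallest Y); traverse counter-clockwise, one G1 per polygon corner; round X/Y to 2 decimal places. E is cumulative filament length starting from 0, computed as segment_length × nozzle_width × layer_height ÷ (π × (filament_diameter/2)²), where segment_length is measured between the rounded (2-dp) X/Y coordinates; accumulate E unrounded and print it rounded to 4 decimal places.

At z = 6.9 mm: the cylinder: section is a regular 8-gon, circumradius r=11. The outline is a single polygon with 8 vertices. Extrusion per mm of travel: 0.6 × 0.15 / (π × 0.875²) = 0.037418. Accumulating E over each segment gives final E = 2.5205.

G0 X-11.00 Y0.00 Z6.90
G1 X-7.78 Y-7.78 E0.3151
G1 X0.00 Y-11.00 E0.6301
G1 X7.78 Y-7.78 E0.9452
G1 X11.00 Y0.00 E1.2602
G1 X7.78 Y7.78 E1.5753
G1 X0.00 Y11.00 E1.8903
G1 X-7.78 Y7.78 E2.2054
G1 X-11.00 Y0.00 E2.5205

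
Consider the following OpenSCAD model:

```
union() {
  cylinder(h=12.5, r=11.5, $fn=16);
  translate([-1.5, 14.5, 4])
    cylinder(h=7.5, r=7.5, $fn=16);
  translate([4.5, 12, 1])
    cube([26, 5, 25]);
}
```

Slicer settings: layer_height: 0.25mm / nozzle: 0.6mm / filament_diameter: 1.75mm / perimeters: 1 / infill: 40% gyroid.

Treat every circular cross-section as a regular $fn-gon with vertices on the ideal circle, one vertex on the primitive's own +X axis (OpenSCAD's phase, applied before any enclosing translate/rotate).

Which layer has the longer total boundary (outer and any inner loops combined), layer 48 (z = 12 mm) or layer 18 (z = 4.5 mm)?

Layer 48 (z = 12): the r=11.5 cylinder contributes a regular 16-gon of circumradius 11.5 (perimeter = 2·16·11.500·sin(180°/16) = 71.79 mm); the cylinder at (-1.5, 14.5) is not intersected at this z (z outside [4, 11.5]); the cube at (4.5, 12) is present — its section is the full 26×5 rectangle (perimeter 62.00 mm); Combining (union): the 2 present regions are separate (no shared area or edge), so areas and boundary lengths simply add and each stays a separate island — boundary = 133.79 mm. So its perimeter = 133.79 mm. Layer 18 (z = 4.5): the r=11.5 cylinder gives a regular 16-gon of circumradius 11.5 (constant along its height) (perimeter = 2·16·11.500·sin(180°/16) = 71.79 mm); the cylinder at (-1.5, 14.5): section is a regular 16-gon, circumradius r=7.5 (perimeter = 2·16·7.500·sin(180°/16) = 46.82 mm); the 26×5 cube at (4.5, 12) contributes its full rectangle (perimeter 62.00 mm); Merging all regions: the regions partially overlap (shared area 38.92 mm²), so the edge portions inside another operand are dropped and the merged outline is re-measured after clipping — boundary = 143.45 mm. So its perimeter = 143.45 mm. Layer 18 is larger (143.45 vs 133.79 mm).

layer 18 (z = 4.5 mm)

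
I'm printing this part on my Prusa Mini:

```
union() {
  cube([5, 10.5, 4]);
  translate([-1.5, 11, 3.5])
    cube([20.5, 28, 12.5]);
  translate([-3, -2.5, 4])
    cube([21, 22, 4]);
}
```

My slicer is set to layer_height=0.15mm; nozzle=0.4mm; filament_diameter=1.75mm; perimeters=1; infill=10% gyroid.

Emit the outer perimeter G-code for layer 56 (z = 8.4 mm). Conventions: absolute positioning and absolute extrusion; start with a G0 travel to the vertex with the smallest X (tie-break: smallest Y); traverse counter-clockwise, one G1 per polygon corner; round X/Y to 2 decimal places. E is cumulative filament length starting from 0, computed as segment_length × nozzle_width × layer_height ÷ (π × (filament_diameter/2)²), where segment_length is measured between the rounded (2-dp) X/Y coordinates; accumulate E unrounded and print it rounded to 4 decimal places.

G0 X-1.50 Y11.00 Z8.40
G1 X19.00 Y11.00 E0.5114
G1 X19.00 Y39.00 E1.2098
G1 X-1.50 Y39.00 E1.7212
G1 X-1.50 Y11.00 E2.4197

At z = 8.4 mm: the cube is not intersected at this z (z outside [0, 4]); the cube at (-1.5, 11) (footprint 20.5×28) is included at this height; the cube at (-3, -2.5) is absent (z outside [4, 8]); Combining (union): only the 20.5×28 cube at (-1.5, 11) is present, so the union is just that shape — 1 connected region. The outline is a single polygon with 4 vertices. Extrusion per mm of travel: 0.4 × 0.15 / (π × 0.875²) = 0.024945. Accumulating E over each segment gives final E = 2.4197.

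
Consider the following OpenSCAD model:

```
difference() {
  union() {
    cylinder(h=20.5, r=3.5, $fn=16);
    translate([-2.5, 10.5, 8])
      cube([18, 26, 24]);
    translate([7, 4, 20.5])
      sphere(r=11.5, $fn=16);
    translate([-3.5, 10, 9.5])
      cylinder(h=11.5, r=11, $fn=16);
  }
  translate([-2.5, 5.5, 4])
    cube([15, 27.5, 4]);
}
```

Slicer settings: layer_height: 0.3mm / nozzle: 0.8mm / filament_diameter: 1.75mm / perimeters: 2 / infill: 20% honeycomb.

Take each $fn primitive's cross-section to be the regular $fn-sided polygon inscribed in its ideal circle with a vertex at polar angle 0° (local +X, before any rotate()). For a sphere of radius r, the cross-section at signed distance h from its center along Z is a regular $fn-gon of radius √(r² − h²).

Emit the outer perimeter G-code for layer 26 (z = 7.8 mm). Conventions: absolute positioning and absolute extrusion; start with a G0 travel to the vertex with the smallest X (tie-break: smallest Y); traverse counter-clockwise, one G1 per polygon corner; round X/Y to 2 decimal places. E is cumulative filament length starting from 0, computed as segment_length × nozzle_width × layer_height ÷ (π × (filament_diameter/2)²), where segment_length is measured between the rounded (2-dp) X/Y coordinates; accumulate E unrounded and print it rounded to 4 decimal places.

G0 X-3.50 Y0.00 Z7.80
G1 X-3.23 Y-1.34 E0.1364
G1 X-2.47 Y-2.47 E0.2723
G1 X-1.34 Y-3.23 E0.4082
G1 X0.00 Y-3.50 E0.5445
G1 X1.34 Y-3.23 E0.6809
G1 X2.47 Y-2.47 E0.8168
G1 X3.23 Y-1.34 E0.9527
G1 X3.50 Y0.00 E1.0891
G1 X3.23 Y1.34 E1.2255
G1 X2.47 Y2.47 E1.3614
G1 X1.34 Y3.23 E1.4973
G1 X0.00 Y3.50 E1.6336
G1 X-1.34 Y3.23 E1.7700
G1 X-2.47 Y2.47 E1.9059
G1 X-3.23 Y1.34 E2.0418
G1 X-3.50 Y0.00 E2.1782

At z = 7.8 mm: the r=3.5 cylinder gives a regular 16-gon of circumradius 3.5 (constant along its height); the cube at (-2.5, 10.5) is absent (z outside [8, 32]); the sphere at (7, 4) is not intersected at this z (|z−center|=12.700 > r=11.5); the cylinder at (-3.5, 10) does not reach this height (z outside [9.5, 21]); Taking the union: only the r=3.5 cylinder is present, so the union is just that shape — 1 connected region; the cube at (-2.5, 5.5) (footprint 15×27.5) is included at this height; Subtracting the remaining from the first: starting from the result so far, the 15×27.5 cube at (-2.5, 5.5) misses the remaining region (no effect) — 1 connected region. The outline is a single polygon with 16 vertices. Extrusion per mm of travel: 0.8 × 0.3 / (π × 0.875²) = 0.099780. Accumulating E over each segment gives final E = 2.1782.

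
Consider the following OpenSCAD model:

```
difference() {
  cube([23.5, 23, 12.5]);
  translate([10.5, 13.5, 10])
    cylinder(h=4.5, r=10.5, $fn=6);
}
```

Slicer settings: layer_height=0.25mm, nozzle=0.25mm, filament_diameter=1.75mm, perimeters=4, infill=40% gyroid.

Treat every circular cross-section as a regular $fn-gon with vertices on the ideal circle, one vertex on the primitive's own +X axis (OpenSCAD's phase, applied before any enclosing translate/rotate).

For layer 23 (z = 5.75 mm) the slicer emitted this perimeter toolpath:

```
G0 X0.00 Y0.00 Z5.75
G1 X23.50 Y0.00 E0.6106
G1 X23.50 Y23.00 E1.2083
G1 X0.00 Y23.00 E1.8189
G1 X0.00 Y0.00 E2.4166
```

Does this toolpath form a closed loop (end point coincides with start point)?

yes

Start point (G0): (0.00, 0.00). End point (last G1): the path returns to the start — closed.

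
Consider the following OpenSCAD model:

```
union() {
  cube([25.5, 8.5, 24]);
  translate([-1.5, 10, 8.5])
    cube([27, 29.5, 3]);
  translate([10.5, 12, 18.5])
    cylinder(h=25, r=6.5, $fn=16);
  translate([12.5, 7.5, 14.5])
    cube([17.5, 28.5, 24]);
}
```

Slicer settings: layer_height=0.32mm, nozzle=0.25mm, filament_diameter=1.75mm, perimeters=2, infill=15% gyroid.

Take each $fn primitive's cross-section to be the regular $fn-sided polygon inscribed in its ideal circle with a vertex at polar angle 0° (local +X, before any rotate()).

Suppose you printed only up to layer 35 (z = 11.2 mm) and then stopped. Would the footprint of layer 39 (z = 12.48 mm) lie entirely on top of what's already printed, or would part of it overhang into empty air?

entirely on top

Compare the two slices. At z = 11.2: the 25.5×8.5 cube contributes its full rectangle (area 216.75 mm²); the 27×29.5 cube at (-1.5, 10) contributes its full rectangle (area 796.50 mm²); the cylinder at (10.5, 12) does not reach this height (z outside [18.5, 43.5]); the cube at (12.5, 7.5) does not reach this height (z outside [14.5, 38.5]); Combining (union): the 2 present regions are separate (no shared area or edge), so areas and boundary lengths simply add and each stays a separate island — area = 1013.25 mm². At z = 12.48: the 25.5×8.5 cube contributes its full rectangle (area 216.75 mm²); the cube at (-1.5, 10) is not intersected at this z (z outside [8.5, 11.5]); the cylinder at (10.5, 12) does not reach this height (z outside [18.5, 43.5]); the cube at (12.5, 7.5) is not intersected at this z (z outside [14.5, 38.5]); Taking the union: only the 25.5×8.5 cube is present, so the union is just that shape — area = 216.75 mm². Checking containment: the cross-section at z = 12.48 is a subset of the cross-section at z = 11.2.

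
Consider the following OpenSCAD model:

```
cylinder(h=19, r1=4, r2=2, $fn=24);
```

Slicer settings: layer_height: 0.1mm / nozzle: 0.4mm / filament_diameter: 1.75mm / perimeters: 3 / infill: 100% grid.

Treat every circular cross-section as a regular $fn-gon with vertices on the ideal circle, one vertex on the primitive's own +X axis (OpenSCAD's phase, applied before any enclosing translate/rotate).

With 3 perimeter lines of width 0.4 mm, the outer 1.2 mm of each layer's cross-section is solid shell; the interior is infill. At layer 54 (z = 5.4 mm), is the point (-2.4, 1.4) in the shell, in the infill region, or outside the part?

shell

At z = 5.4 mm: the cone (r1=4→r2=2) has section circumradius 3.432 here — a regular 24-gon. Overall, the cross-section is a single solid region. The nearest boundary edge runs (-2.43, 2.43)→(-2.97, 1.72); distance from the point to it = 0.65 mm. The point is inside the cross-section, 0.65 mm from the nearest boundary — within the 1.2 mm shell band (3 × 0.4).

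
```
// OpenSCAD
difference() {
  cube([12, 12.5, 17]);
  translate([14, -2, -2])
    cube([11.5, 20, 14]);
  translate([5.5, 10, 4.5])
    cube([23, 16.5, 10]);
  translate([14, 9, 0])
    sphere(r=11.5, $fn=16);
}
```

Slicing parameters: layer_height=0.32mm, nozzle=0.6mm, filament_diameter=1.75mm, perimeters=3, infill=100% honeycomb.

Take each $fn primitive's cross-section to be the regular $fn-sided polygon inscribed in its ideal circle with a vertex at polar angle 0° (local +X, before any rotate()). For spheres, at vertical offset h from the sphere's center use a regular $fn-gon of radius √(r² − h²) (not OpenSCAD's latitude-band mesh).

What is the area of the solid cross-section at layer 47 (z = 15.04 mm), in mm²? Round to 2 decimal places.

At z = 15.04 mm: the 12×12.5 cube contributes its full rectangle (area 150.00 mm²); the cube at (14, -2) is not intersected at this z (z outside [-2, 12]); the cube at (5.5, 10) is absent (z outside [4.5, 14.5]); the sphere at (14, 9) does not reach this height (|z−center|=15.040 > r=11.5); After the difference (first − rest): none of the subtracted shapes is present at this height, so the 12×12.5 cube is unchanged — area = 150.00 mm². Overall, the cross-section is a single solid region. Net area = 150.00 mm².

150.00 mm²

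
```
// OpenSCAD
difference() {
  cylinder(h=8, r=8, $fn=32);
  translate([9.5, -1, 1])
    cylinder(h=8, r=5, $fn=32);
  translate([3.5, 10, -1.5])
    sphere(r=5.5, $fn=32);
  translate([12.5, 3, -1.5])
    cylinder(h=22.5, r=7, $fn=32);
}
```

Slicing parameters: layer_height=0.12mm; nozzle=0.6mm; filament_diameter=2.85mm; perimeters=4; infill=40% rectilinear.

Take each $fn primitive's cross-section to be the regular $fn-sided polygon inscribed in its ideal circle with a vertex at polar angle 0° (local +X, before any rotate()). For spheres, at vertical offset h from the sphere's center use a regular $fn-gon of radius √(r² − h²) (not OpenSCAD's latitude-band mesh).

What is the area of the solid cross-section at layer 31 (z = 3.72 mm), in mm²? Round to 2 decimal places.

177.30 mm²

At z = 3.72 mm: the cylinder: section is a regular 32-gon, circumradius r=8 (area = (32/2)·8.000²·sin(360°/32) = 199.77 mm²); the r=5 cylinder at (9.5, -1) gives a regular 32-gon of circumradius 5 (constant along its height) (area = (32/2)·5.000²·sin(360°/32) = 78.04 mm²); the sphere at (3.5, 10): section is a regular 32-gon, circumradius = √(r²−h²) = √(5.5²−5.22²) = 1.733 (area = (32/2)·1.733²·sin(360°/32) = 9.37 mm²); the r=7 cylinder at (12.5, 3) gives a regular 32-gon of circumradius 7 (constant along its height) (area = (32/2)·7.000²·sin(360°/32) = 152.95 mm²); Subtracting the remaining from the first: starting from the r=8 cylinder (199.77 mm²), the r=5 cylinder at (9.5, -1) partially overlaps it — only the 19.68 mm² overlap (of its 78.04 mm²) is removed, clipping the outline; the r=5.5 sphere at (3.5, 10) misses the remaining region (no effect); the r=7 cylinder at (12.5, 3) partially overlaps it — only the 2.79 mm² overlap (of its 152.95 mm²) is removed, clipping the outline — area = 177.30 mm². Overall, the cross-section is a single solid region. Net area = 177.30 mm².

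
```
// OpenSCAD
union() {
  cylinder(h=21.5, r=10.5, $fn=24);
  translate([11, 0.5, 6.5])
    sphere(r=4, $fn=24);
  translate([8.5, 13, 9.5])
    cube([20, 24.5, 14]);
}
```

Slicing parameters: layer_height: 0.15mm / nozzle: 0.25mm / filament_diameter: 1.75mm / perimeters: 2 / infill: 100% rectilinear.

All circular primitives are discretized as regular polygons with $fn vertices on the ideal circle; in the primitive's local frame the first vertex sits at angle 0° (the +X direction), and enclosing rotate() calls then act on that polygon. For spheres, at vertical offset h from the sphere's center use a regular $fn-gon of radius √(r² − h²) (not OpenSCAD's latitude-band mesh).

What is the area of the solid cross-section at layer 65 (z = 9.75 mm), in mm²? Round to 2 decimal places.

843.85 mm²

At z = 9.75 mm: the cylinder: section is a regular 24-gon, circumradius r=10.5 (area = (24/2)·10.500²·sin(360°/24) = 342.42 mm²); the r=4 sphere at (11, 0.5) contributes a regular 24-gon of circumradius √(4²−3.25²) = 2.332 (area = (24/2)·2.332²·sin(360°/24) = 16.89 mm²); the cube at (8.5, 13) (footprint 20×24.5) is included at this height (area 490.00 mm²); Combining (union): the regions partially overlap — summed areas 849.31 mm² minus the doubly-counted overlap 5.46 mm² gives 843.85 mm² — area = 843.85 mm². Overall, the cross-section has 2 separate islands. Net area = 843.85 mm².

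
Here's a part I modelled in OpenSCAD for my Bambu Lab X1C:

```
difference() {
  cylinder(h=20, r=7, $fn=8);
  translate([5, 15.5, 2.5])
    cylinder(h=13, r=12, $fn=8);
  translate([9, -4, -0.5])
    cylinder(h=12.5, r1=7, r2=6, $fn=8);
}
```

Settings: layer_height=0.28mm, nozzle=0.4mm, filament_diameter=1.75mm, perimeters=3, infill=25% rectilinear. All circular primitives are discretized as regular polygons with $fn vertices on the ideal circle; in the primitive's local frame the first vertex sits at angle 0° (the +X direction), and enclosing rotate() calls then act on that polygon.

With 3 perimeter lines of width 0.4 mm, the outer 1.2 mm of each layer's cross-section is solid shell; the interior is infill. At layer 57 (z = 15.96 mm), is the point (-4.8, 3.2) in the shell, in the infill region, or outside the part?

shell

At z = 15.96 mm: the cylinder: section is a regular 8-gon, circumradius r=7; the cylinder at (5, 15.5) does not reach this height (z outside [2.5, 15.5]); the cone at (9, -4) is not intersected at this z (z outside [-0.5, 12]); After the difference (first − rest): none of the subtracted shapes is present at this height, so the r=7 cylinder is unchanged — 1 connected region. Overall, the cross-section is a single solid region. The nearest boundary edge runs (-4.95, 4.95)→(-7.00, 0.00); distance from the point to it = 0.81 mm. The point is inside the cross-section, 0.81 mm from the nearest boundary — within the 1.2 mm shell band (3 × 0.4).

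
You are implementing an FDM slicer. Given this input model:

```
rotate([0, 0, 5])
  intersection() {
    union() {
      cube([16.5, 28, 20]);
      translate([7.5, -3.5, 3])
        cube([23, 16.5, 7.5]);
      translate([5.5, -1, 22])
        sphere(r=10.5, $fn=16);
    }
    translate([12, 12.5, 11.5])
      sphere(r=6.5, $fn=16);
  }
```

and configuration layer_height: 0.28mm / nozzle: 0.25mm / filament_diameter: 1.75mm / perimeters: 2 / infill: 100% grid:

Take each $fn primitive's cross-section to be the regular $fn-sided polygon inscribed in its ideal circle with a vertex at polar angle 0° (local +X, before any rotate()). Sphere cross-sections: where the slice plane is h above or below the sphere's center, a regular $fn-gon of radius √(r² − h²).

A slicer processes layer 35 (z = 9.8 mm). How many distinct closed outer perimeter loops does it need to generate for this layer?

1

At z = 9.8 mm: the 16.5×28 cube contributes its full rectangle; the cube at (7.5, -3.5) is present — its section is the full 23×16.5 rectangle; the sphere at (5.5, -1) is not intersected at this z (|z−center|=12.200 > r=10.5); Combining (union): the regions partially overlap (shared area 117.00 mm²), so overlapping operands fuse into one piece — 1 connected region; the r=6.5 sphere at (12, 12.5) contributes a regular 16-gon of circumradius √(6.5²−1.7²) = 6.274; After intersecting: the r=6.5 sphere at (12, 12.5) partially overlaps that combined region; clipping to the common part keeps 116.42 mm² — 1 connected region; (rotated 5° about Z; rotation is an isometry so areas/perimeters/island counts are preserved). The result has 1 disconnected region.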